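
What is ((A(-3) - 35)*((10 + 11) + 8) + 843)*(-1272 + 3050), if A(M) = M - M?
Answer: -305816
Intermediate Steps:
A(M) = 0
((A(-3) - 35)*((10 + 11) + 8) + 843)*(-1272 + 3050) = ((0 - 35)*((10 + 11) + 8) + 843)*(-1272 + 3050) = (-35*(21 + 8) + 843)*1778 = (-35*29 + 843)*1778 = (-1015 + 843)*1778 = -172*1778 = -305816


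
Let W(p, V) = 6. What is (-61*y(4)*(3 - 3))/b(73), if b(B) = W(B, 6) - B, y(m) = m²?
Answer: 0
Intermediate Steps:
b(B) = 6 - B
(-61*y(4)*(3 - 3))/b(73) = (-61*4²*(3 - 3))/(6 - 1*73) = (-976*0)/(6 - 73) = -61*0/(-67) = 0*(-1/67) = 0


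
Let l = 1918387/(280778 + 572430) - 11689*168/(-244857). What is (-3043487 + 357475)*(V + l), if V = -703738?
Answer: 32907797114521543189353/17409495938 ≈ 1.8902e+12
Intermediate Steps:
l = 715073134025/69637983752 (l = 1918387/853208 - 1963752*(-1/244857) = 1918387*(1/853208) + 654584/81619 = 1918387/853208 + 654584/81619 = 715073134025/69637983752 ≈ 10.268)
(-3043487 + 357475)*(V + l) = (-3043487 + 357475)*(-703738 + 715073134025/69637983752) = -2686012*(-49006180336530951/69637983752) = 32907797114521543189353/17409495938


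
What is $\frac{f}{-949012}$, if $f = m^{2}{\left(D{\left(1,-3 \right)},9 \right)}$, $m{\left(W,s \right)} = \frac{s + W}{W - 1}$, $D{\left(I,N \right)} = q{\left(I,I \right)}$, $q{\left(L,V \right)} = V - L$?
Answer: $- \frac{81}{949012} \approx -8.5352 \cdot 10^{-5}$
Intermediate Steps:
$D{\left(I,N \right)} = 0$ ($D{\left(I,N \right)} = I - I = 0$)
$m{\left(W,s \right)} = \frac{W + s}{-1 + W}$
$f = 81$ ($f = \left(\frac{0 + 9}{-1 + 0}\right)^{2} = \left(\frac{1}{-1} \cdot 9\right)^{2} = \left(\left(-1\right) 9\right)^{2} = \left(-9\right)^{2} = 81$)
$\frac{f}{-949012} = \frac{81}{-949012} = 81 \left(- \frac{1}{949012}\right) = - \frac{81}{949012}$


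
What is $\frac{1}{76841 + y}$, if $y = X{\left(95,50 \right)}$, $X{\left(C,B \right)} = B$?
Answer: $\frac{1}{76891} \approx 1.3005 \cdot 10^{-5}$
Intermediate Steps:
$y = 50$
$\frac{1}{76841 + y} = \frac{1}{76841 + 50} = \frac{1}{76891}$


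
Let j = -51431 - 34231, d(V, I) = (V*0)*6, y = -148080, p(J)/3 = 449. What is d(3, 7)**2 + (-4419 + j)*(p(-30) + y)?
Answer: 13217855373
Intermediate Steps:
p(J) = 1347 (p(J) = 3*449 = 1347)
d(V, I) = 0 (d(V, I) = 0*6 = 0)
j = -85662
d(3, 7)**2 + (-4419 + j)*(p(-30) + y) = 0**2 + (-4419 - 85662)*(1347 - 148080) = 0 - 90081*(-146733) = 0 + 13217855373 = 13217855373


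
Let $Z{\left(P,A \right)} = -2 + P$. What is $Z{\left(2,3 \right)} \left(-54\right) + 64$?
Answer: $64$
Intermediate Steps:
$Z{\left(2,3 \right)} \left(-54\right) + 64 = \left(-2 + 2\right) \left(-54\right) + 64 = 0 \left(-54\right) + 64 = 0 + 64 = 64$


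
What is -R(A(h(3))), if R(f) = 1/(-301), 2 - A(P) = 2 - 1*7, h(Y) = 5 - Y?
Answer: 1/301 ≈ 0.0033223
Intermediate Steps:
A(P) = 7 (A(P) = 2 - (2 - 1*7) = 2 - (2 - 7) = 2 - 1*(-5) = 2 + 5 = 7)
R(f) = -1/301
-R(A(h(3))) = -1*(-1/301) = 1/301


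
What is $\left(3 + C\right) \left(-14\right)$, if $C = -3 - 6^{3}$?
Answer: $3024$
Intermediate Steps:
$C = -219$ ($C = -3 - 216 = -219$)
$\left(3 + C\right) \left(-14\right) = \left(3 - 219\right) \left(-14\right) = \left(-216\right) \left(-14\right) = 3024$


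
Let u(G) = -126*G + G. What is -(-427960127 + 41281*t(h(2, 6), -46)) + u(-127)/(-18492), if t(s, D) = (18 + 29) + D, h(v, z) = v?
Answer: 7913075284357/18492 ≈ 4.2792e+8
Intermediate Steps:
u(G) = -125*G
t(s, D) = 47 + D
-(-427960127 + 41281*t(h(2, 6), -46)) + u(-127)/(-18492) = -41281/(1/((47 - 46) - 10367)) - 125*(-127)/(-18492) = -41281/(1/(1 - 10367)) + 15875*(-1/18492) = -41281/(1/(-10366)) - 15875/18492 = -41281/(-1/10366) - 15875/18492 = -41281*(-10366) - 15875/18492 = 427918846 - 15875/18492 = 7913075284357/18492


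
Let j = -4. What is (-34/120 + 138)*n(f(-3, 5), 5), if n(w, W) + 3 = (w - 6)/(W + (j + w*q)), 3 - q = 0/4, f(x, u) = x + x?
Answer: -107419/340 ≈ -315.94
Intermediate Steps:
f(x, u) = 2*x
q = 3 (q = 3 - 0/4 = 3 - 1*0 = 3 + 0 = 3)
n(w, W) = -3 + (-6 + w)/(-4 + W + 3*w) (n(w, W) = -3 + (w - 6)/(W + (-4 + w*3)) = -3 + (-6 + w)/(W + (-4 + 3*w)) = -3 + (-6 + w)/(-4 + W + 3*w))
(-34/120 + 138)*n(f(-3, 5), 5) = (-34/120 + 138)*((6 - 16*(-3) - 3*5)/(-4 + 5 + 3*(2*(-3)))) = (-34*1/120 + 138)*((6 - 8*(-6) - 15)/(-4 + 5 + 3*(-6))) = (-17/60 + 138)*((6 + 48 - 15)/(-4 + 5 - 18)) = 8263*(39/(-17))/60 = 8263*(-1/17*39)/60 = (8263/60)*(-39/17) = -107419/340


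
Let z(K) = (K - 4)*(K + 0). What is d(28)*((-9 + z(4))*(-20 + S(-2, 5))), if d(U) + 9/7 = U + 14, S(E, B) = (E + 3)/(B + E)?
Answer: 50445/7 ≈ 7206.4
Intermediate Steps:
S(E, B) = (3 + E)/(B + E)
z(K) = K*(-4 + K) (z(K) = (-4 + K)*K = K*(-4 + K))
d(U) = 89/7 + U (d(U) = -9/7 + (U + 14) = -9/7 + (14 + U) = 89/7 + U)
d(28)*((-9 + z(4))*(-20 + S(-2, 5))) = (89/7 + 28)*((-9 + 4*(-4 + 4))*(-20 + (3 - 2)/(5 - 2))) = 285*((-9 + 4*0)*(-20 + 1/3))/7 = 285*((-9 + 0)*(-20 + (⅓)*1))/7 = 285*(-9*(-20 + ⅓))/7 = 285*(-9*(-59/3))/7 = (285/7)*177 = 50445/7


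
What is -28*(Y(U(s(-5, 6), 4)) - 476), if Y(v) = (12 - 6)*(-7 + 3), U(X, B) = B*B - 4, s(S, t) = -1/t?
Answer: 14000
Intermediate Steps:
U(X, B) = -4 + B² (U(X, B) = B² - 4 = -4 + B²)
Y(v) = -24 (Y(v) = 6*(-4) = -24)
-28*(Y(U(s(-5, 6), 4)) - 476) = -28*(-24 - 476) = -28*(-500) = 14000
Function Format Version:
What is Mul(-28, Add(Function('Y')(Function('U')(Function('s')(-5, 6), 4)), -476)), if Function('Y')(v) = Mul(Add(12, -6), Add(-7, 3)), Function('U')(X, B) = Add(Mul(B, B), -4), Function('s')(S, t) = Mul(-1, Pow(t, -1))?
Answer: 14000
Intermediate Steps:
Function('U')(X, B) = Add(-4, Pow(B, 2)) (Function('U')(X, B) = Add(Pow(B, 2), -4) = Add(-4, Pow(B, 2)))
Function('Y')(v) = -24 (Function('Y')(v) = Mul(6, -4) = -24)
Mul(-28, Add(Function('Y')(Function('U')(Function('s')(-5, 6), 4)), -476)) = Mul(-28, Add(-24, -476)) = Mul(-28, -500) = 14000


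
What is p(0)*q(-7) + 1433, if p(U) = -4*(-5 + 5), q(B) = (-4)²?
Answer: 1433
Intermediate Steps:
q(B) = 16
p(U) = 0 (p(U) = -4*0 = 0)
p(0)*q(-7) + 1433 = 0*16 + 1433 = 0 + 1433 = 1433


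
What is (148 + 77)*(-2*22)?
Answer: -9900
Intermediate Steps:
(148 + 77)*(-2*22) = 225*(-44) = -9900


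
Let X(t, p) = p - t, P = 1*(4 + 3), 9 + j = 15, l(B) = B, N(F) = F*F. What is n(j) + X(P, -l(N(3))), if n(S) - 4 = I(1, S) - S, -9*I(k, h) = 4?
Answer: -166/9 ≈ -18.444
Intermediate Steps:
I(k, h) = -4/9 (I(k, h) = -⅑*4 = -4/9)
N(F) = F²
j = 6 (j = -9 + 15 = 6)
P = 7 (P = 1*7 = 7)
n(S) = 32/9 - S (n(S) = 4 + (-4/9 - S) = 32/9 - S)
n(j) + X(P, -l(N(3))) = (32/9 - 1*6) + (-1*3² - 1*7) = (32/9 - 6) + (-1*9 - 7) = -22/9 + (-9 - 7) = -22/9 - 16 = -166/9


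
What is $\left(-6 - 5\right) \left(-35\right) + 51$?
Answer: $436$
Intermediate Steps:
$\left(-6 - 5\right) \left(-35\right) + 51 = \left(-11\right) \left(-35\right) + 51 = 385 + 51 = 436$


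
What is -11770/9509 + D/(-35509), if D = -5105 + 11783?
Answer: -481442032/337655081 ≈ -1.4258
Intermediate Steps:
D = 6678
-11770/9509 + D/(-35509) = -11770/9509 + 6678/(-35509) = -11770*1/9509 + 6678*(-1/35509) = -11770/9509 - 6678/35509 = -481442032/337655081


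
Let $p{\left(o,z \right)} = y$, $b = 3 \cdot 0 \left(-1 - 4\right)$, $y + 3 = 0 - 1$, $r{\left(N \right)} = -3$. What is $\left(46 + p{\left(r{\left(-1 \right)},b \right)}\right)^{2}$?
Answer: $1764$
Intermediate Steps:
$y = -4$ ($y = -3 + \left(0 - 1\right) = -3 - 1 = -4$)
$b = 0$ ($b = 0 \left(-5\right) = 0$)
$p{\left(o,z \right)} = -4$
$\left(46 + p{\left(r{\left(-1 \right)},b \right)}\right)^{2} = \left(46 - 4\right)^{2} = 42^{2} = 1764$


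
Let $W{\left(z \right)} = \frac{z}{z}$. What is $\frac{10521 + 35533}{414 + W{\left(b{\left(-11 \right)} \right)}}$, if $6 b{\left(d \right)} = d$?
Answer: $\frac{46054}{415} \approx 110.97$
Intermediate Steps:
$b{\left(d \right)} = \frac{d}{6}$
$W{\left(z \right)} = 1$
$\frac{10521 + 35533}{414 + W{\left(b{\left(-11 \right)} \right)}} = \frac{10521 + 35533}{414 + 1} = \frac{46054}{415}$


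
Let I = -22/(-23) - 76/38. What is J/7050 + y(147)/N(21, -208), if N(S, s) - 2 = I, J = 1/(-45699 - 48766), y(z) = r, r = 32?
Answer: 245079995989/7325760750 ≈ 33.455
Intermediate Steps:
y(z) = 32
I = -24/23 (I = -22*(-1/23) - 76*1/38 = 22/23 - 2 = -24/23 ≈ -1.0435)
J = -1/94465 (J = 1/(-94465) = -1/94465 ≈ -1.0586e-5)
N(S, s) = 22/23 (N(S, s) = 2 - 24/23 = 22/23)
J/7050 + y(147)/N(21, -208) = -1/94465/7050 + 32/(22/23) = -1/94465*1/7050 + 32*(23/22) = -1/665978250 + 368/11 = 245079995989/7325760750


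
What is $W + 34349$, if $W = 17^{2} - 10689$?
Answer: $23949$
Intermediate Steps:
$W = -10400$ ($W = 289 - 10689 = -10400$)
$W + 34349 = -10400 + 34349 = 23949$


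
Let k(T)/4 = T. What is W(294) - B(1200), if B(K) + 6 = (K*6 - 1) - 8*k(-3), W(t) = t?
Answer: -6995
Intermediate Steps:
k(T) = 4*T
B(K) = 89 + 6*K (B(K) = -6 + ((K*6 - 1) - 32*(-3)) = -6 + ((6*K - 1) - 8*(-12)) = -6 + ((-1 + 6*K) + 96) = -6 + (95 + 6*K) = 89 + 6*K)
W(294) - B(1200) = 294 - (89 + 6*1200) = 294 - (89 + 7200) = 294 - 1*7289 = 294 - 7289 = -6995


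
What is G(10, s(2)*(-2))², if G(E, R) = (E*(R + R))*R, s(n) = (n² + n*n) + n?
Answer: 64000000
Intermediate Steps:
s(n) = n + 2*n² (s(n) = (n² + n²) + n = 2*n² + n = n + 2*n²)
G(E, R) = 2*E*R² (G(E, R) = (E*(2*R))*R = (2*E*R)*R = 2*E*R²)
G(10, s(2)*(-2))² = (2*10*((2*(1 + 2*2))*(-2))²)² = (2*10*((2*(1 + 4))*(-2))²)² = (2*10*((2*5)*(-2))²)² = (2*10*(10*(-2))²)² = (2*10*(-20)²)² = (2*10*400)² = 8000² = 64000000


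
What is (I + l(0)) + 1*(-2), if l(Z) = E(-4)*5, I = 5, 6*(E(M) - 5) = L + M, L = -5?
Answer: 41/2 ≈ 20.500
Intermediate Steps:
E(M) = 25/6 + M/6 (E(M) = 5 + (-5 + M)/6 = 5 + (-5/6 + M/6) = 25/6 + M/6)
l(Z) = 35/2 (l(Z) = (25/6 + (1/6)*(-4))*5 = (25/6 - 2/3)*5 = (7/2)*5 = 35/2)
(I + l(0)) + 1*(-2) = (5 + 35/2) + 1*(-2) = 45/2 - 2 = 41/2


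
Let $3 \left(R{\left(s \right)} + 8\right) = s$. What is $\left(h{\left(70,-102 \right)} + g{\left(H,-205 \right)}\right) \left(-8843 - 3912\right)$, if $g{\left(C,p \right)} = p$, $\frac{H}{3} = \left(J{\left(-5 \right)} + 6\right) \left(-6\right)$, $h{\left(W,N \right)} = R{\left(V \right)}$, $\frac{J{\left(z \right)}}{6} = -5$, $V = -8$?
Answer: $\frac{8252485}{3} \approx 2.7508 \cdot 10^{6}$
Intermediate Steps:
$R{\left(s \right)} = -8 + \frac{s}{3}$
$J{\left(z \right)} = -30$ ($J{\left(z \right)} = 6 \left(-5\right) = -30$)
$h{\left(W,N \right)} = - \frac{32}{3}$ ($h{\left(W,N \right)} = -8 + \frac{1}{3} \left(-8\right) = -8 - \frac{8}{3} = - \frac{32}{3}$)
$H = 432$ ($H = 3 \left(-30 + 6\right) \left(-6\right) = 3 \left(\left(-24\right) \left(-6\right)\right) = 3 \cdot 144 = 432$)
$\left(h{\left(70,-102 \right)} + g{\left(H,-205 \right)}\right) \left(-8843 - 3912\right) = \left(- \frac{32}{3} - 205\right) \left(-8843 - 3912\right) = \left(- \frac{647}{3}\right) \left(-12755\right) = \frac{8252485}{3}$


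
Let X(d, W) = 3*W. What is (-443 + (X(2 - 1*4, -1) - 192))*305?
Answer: -194590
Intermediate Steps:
(-443 + (X(2 - 1*4, -1) - 192))*305 = (-443 + (3*(-1) - 192))*305 = (-443 + (-3 - 192))*305 = (-443 - 195)*305 = -638*305 = -194590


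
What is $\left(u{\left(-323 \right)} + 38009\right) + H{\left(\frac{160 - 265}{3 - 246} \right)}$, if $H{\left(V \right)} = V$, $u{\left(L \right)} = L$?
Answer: $\frac{3052601}{81} \approx 37686.0$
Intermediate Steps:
$\left(u{\left(-323 \right)} + 38009\right) + H{\left(\frac{160 - 265}{3 - 246} \right)} = \left(-323 + 38009\right) + \frac{160 - 265}{3 - 246} = 37686 - \frac{105}{-243} = 37686 - - \frac{35}{81} = 37686 + \frac{35}{81} = \frac{3052601}{81}$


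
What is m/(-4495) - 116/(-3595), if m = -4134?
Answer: 615326/646381 ≈ 0.95196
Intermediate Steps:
m/(-4495) - 116/(-3595) = -4134/(-4495) - 116/(-3595) = -4134*(-1/4495) - 116*(-1/3595) = 4134/4495 + 116/3595 = 615326/646381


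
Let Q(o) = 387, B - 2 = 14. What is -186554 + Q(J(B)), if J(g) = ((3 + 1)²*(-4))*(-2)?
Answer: -186167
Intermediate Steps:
B = 16 (B = 2 + 14 = 16)
J(g) = 128 (J(g) = (4²*(-4))*(-2) = (16*(-4))*(-2) = -64*(-2) = 128)
-186554 + Q(J(B)) = -186554 + 387 = -186167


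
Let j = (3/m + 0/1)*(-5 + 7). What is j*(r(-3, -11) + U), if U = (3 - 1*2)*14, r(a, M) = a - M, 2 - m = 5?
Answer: -44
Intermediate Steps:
m = -3 (m = 2 - 1*5 = 2 - 5 = -3)
j = -2 (j = (3/(-3) + 0/1)*(-5 + 7) = (3*(-1/3) + 0*1)*2 = (-1 + 0)*2 = -1*2 = -2)
U = 14 (U = (3 - 2)*14 = 1*14 = 14)
j*(r(-3, -11) + U) = -2*((-3 - 1*(-11)) + 14) = -2*((-3 + 11) + 14) = -2*(8 + 14) = -2*22 = -44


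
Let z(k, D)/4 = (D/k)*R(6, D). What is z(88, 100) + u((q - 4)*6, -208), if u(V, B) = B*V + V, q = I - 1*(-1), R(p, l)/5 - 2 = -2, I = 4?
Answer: -1242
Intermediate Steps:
R(p, l) = 0 (R(p, l) = 10 + 5*(-2) = 10 - 10 = 0)
q = 5 (q = 4 - 1*(-1) = 4 + 1 = 5)
z(k, D) = 0 (z(k, D) = 4*((D/k)*0) = 4*0 = 0)
u(V, B) = V + B*V
z(88, 100) + u((q - 4)*6, -208) = 0 + ((5 - 4)*6)*(1 - 208) = 0 + (1*6)*(-207) = 0 + 6*(-207) = 0 - 1242 = -1242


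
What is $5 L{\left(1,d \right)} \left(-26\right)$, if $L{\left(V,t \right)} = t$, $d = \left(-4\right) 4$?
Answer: $2080$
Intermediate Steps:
$d = -16$
$5 L{\left(1,d \right)} \left(-26\right) = 5 \left(-16\right) \left(-26\right) = \left(-80\right) \left(-26\right) = 2080$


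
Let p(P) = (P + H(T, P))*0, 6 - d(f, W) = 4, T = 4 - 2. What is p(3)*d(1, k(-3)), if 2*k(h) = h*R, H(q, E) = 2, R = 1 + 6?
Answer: 0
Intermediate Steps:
R = 7
T = 2
k(h) = 7*h/2 (k(h) = (h*7)/2 = (7*h)/2 = 7*h/2)
d(f, W) = 2 (d(f, W) = 6 - 1*4 = 6 - 4 = 2)
p(P) = 0 (p(P) = (P + 2)*0 = (2 + P)*0 = 0)
p(3)*d(1, k(-3)) = 0*2 = 0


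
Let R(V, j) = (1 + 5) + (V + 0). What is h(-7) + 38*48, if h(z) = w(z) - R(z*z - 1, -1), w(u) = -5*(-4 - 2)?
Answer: 1800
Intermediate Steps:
R(V, j) = 6 + V
w(u) = 30 (w(u) = -5*(-6) = 30)
h(z) = 25 - z² (h(z) = 30 - (6 + (z*z - 1)) = 30 - (6 + (z² - 1)) = 30 - (6 + (-1 + z²)) = 30 - (5 + z²) = 30 + (-5 - z²) = 25 - z²)
h(-7) + 38*48 = (25 - 1*(-7)²) + 38*48 = (25 - 1*49) + 1824 = (25 - 49) + 1824 = -24 + 1824 = 1800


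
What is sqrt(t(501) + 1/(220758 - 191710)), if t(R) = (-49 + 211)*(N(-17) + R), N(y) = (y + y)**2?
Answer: sqrt(56625233189246)/14524 ≈ 518.11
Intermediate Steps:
N(y) = 4*y**2 (N(y) = (2*y)**2 = 4*y**2)
t(R) = 187272 + 162*R (t(R) = (-49 + 211)*(4*(-17)**2 + R) = 162*(4*289 + R) = 162*(1156 + R) = 187272 + 162*R)
sqrt(t(501) + 1/(220758 - 191710)) = sqrt((187272 + 162*501) + 1/(220758 - 191710)) = sqrt((187272 + 81162) + 1/29048) = sqrt(268434 + 1/29048) = sqrt(7797470833/29048) = sqrt(56625233189246)/14524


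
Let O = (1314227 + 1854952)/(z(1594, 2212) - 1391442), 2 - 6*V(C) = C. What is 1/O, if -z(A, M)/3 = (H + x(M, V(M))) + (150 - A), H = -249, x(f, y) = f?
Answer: -464333/1056393 ≈ -0.43955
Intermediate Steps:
V(C) = ⅓ - C/6
z(A, M) = 297 - 3*M + 3*A (z(A, M) = -3*((-249 + M) + (150 - A)) = -3*(-99 + M - A) = 297 - 3*M + 3*A)
O = -1056393/464333 (O = (1314227 + 1854952)/((297 - 3*2212 + 3*1594) - 1391442) = 3169179/((297 - 6636 + 4782) - 1391442) = 3169179/(-1557 - 1391442) = 3169179/(-1392999) = 3169179*(-1/1392999) = -1056393/464333 ≈ -2.2751)
1/O = 1/(-1056393/464333) = -464333/1056393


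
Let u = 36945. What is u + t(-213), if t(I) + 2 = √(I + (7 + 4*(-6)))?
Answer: 36943 + I*√230 ≈ 36943.0 + 15.166*I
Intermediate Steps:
t(I) = -2 + √(-17 + I) (t(I) = -2 + √(I + (7 + 4*(-6))) = -2 + √(I + (7 - 24)) = -2 + √(I - 17) = -2 + √(-17 + I))
u + t(-213) = 36945 + (-2 + √(-17 - 213)) = 36945 + (-2 + √(-230)) = 36945 + (-2 + I*√230) = 36943 + I*√230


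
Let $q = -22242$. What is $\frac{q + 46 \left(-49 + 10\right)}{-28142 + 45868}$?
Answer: $- \frac{12018}{8863} \approx -1.356$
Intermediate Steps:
$\frac{q + 46 \left(-49 + 10\right)}{-28142 + 45868} = \frac{-22242 + 46 \left(-49 + 10\right)}{-28142 + 45868} = \frac{-22242 + 46 \left(-39\right)}{17726} = \left(-22242 - 1794\right) \frac{1}{17726} = \left(-24036\right) \frac{1}{17726} = - \frac{12018}{8863}$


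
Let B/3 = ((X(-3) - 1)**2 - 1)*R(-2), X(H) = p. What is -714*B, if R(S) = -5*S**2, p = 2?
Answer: 0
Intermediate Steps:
X(H) = 2
B = 0 (B = 3*(((2 - 1)**2 - 1)*(-5*(-2)**2)) = 3*((1**2 - 1)*(-5*4)) = 3*((1 - 1)*(-20)) = 3*(0*(-20)) = 3*0 = 0)
-714*B = -714*0 = 0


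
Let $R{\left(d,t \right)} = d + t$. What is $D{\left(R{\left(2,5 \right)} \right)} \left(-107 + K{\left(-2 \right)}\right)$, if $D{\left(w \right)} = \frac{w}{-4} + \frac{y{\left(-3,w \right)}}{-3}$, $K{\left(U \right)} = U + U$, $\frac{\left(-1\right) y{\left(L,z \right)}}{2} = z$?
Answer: $- \frac{1295}{4} \approx -323.75$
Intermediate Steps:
$y{\left(L,z \right)} = - 2 z$
$K{\left(U \right)} = 2 U$
$D{\left(w \right)} = \frac{5 w}{12}$ ($D{\left(w \right)} = \frac{w}{-4} + \frac{\left(-2\right) w}{-3} = w \left(- \frac{1}{4}\right) + - 2 w \left(- \frac{1}{3}\right) = - \frac{w}{4} + \frac{2 w}{3} = \frac{5 w}{12}$)
$D{\left(R{\left(2,5 \right)} \right)} \left(-107 + K{\left(-2 \right)}\right) = \frac{5 \left(2 + 5\right)}{12} \left(-107 + 2 \left(-2\right)\right) = \frac{5}{12} \cdot 7 \left(-107 - 4\right) = \frac{35}{12} \left(-111\right) = - \frac{1295}{4}$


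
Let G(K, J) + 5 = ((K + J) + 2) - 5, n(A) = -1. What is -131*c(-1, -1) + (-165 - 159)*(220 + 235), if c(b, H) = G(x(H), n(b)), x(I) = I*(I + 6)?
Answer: -145586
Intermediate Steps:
x(I) = I*(6 + I)
G(K, J) = -8 + J + K (G(K, J) = -5 + (((K + J) + 2) - 5) = -5 + (((J + K) + 2) - 5) = -5 + ((2 + J + K) - 5) = -5 + (-3 + J + K) = -8 + J + K)
c(b, H) = -9 + H*(6 + H) (c(b, H) = -8 - 1 + H*(6 + H) = -9 + H*(6 + H))
-131*c(-1, -1) + (-165 - 159)*(220 + 235) = -131*(-9 - (6 - 1)) + (-165 - 159)*(220 + 235) = -131*(-9 - 1*5) - 324*455 = -131*(-9 - 5) - 147420 = -131*(-14) - 147420 = 1834 - 147420 = -145586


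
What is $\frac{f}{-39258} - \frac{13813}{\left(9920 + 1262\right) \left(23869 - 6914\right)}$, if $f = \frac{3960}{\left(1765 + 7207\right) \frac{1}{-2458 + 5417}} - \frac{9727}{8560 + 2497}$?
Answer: $- \frac{1537562723833143986}{46147910806569037995} \approx -0.033318$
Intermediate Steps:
$f = \frac{32368668709}{24800851}$ ($f = \frac{3960}{8972 \cdot \frac{1}{2959}} - \frac{9727}{11057} = \frac{3960}{\frac{8972}{2959}} - \frac{9727}{11057} = 3960 \cdot \frac{2959}{8972} - \frac{9727}{11057} = \frac{2929410}{2243} - \frac{9727}{11057} = \frac{32368668709}{24800851} \approx 1305.1$)
$\frac{f}{-39258} - \frac{13813}{\left(9920 + 1262\right) \left(23869 - 6914\right)} = \frac{32368668709}{24800851 \left(-39258\right)} - \frac{13813}{\left(9920 + 1262\right) \left(23869 - 6914\right)} = \frac{32368668709}{24800851} \left(- \frac{1}{39258}\right) - \frac{13813}{11182 \cdot 16955} = - \frac{32368668709}{973631808558} - \frac{13813}{189590810} = - \frac{1537562723833143986}{46147910806569037995}$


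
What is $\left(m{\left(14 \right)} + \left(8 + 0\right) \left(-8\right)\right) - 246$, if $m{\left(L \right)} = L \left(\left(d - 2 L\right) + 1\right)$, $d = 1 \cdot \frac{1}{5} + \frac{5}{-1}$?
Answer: $- \frac{3776}{5} \approx -755.2$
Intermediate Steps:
$d = - \frac{24}{5}$ ($d = 1 \cdot \frac{1}{5} + 5 \left(-1\right) = \frac{1}{5} - 5 = - \frac{24}{5} \approx -4.8$)
$m{\left(L \right)} = L \left(- \frac{19}{5} - 2 L\right)$ ($m{\left(L \right)} = L \left(\left(- \frac{24}{5} - 2 L\right) + 1\right) = L \left(- \frac{19}{5} - 2 L\right)$)
$\left(m{\left(14 \right)} + \left(8 + 0\right) \left(-8\right)\right) - 246 = \left(\left(- \frac{1}{5}\right) 14 \left(19 + 10 \cdot 14\right) + \left(8 + 0\right) \left(-8\right)\right) - 246 = \left(\left(- \frac{1}{5}\right) 14 \left(19 + 140\right) + 8 \left(-8\right)\right) - 246 = \left(\left(- \frac{1}{5}\right) 14 \cdot 159 - 64\right) - 246 = \left(- \frac{2226}{5} - 64\right) - 246 = - \frac{2546}{5} - 246 = - \frac{3776}{5}$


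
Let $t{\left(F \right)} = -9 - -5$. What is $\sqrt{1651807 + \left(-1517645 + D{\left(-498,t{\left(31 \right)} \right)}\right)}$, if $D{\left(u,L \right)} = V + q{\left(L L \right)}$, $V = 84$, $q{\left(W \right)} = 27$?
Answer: $\sqrt{134273} \approx 366.43$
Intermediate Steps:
$t{\left(F \right)} = -4$ ($t{\left(F \right)} = -9 + 5 = -4$)
$D{\left(u,L \right)} = 111$ ($D{\left(u,L \right)} = 84 + 27 = 111$)
$\sqrt{1651807 + \left(-1517645 + D{\left(-498,t{\left(31 \right)} \right)}\right)} = \sqrt{1651807 + \left(-1517645 + 111\right)} = \sqrt{1651807 - 1517534} = \sqrt{134273}$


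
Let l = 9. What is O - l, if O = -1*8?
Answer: -17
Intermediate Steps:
O = -8
O - l = -8 - 1*9 = -8 - 9 = -17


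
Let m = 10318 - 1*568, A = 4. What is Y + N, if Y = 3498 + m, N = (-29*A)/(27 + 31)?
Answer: 13246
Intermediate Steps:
N = -2 (N = (-29*4)/(27 + 31) = -116/58 = -116*1/58 = -2)
m = 9750 (m = 10318 - 568 = 9750)
Y = 13248 (Y = 3498 + 9750 = 13248)
Y + N = 13248 - 2 = 13246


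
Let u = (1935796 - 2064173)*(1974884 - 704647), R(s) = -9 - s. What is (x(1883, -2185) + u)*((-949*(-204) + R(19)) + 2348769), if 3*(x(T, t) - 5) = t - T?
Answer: -414576903177427900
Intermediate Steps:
x(T, t) = 5 - T/3 + t/3 (x(T, t) = 5 + (t - T)/3 = 5 + (-T/3 + t/3) = 5 - T/3 + t/3)
u = -163069215349 (u = -128377*1270237 = -163069215349)
(x(1883, -2185) + u)*((-949*(-204) + R(19)) + 2348769) = ((5 - ⅓*1883 + (⅓)*(-2185)) - 163069215349)*((-949*(-204) + (-9 - 1*19)) + 2348769) = ((5 - 1883/3 - 2185/3) - 163069215349)*((193596 + (-9 - 19)) + 2348769) = (-1351 - 163069215349)*((193596 - 28) + 2348769) = -163069216700*(193568 + 2348769) = -163069216700*2542337 = -414576903177427900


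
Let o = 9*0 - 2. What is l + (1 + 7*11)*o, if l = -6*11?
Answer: -222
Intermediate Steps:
l = -66
o = -2 (o = 0 - 2 = -2)
l + (1 + 7*11)*o = -66 + (1 + 7*11)*(-2) = -66 + (1 + 77)*(-2) = -66 + 78*(-2) = -66 - 156 = -222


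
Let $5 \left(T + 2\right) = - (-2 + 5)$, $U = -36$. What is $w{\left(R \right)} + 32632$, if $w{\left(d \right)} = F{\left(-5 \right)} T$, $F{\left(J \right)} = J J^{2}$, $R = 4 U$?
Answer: $32957$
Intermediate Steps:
$R = -144$ ($R = 4 \left(-36\right) = -144$)
$T = - \frac{13}{5}$ ($T = -2 + \frac{\left(-1\right) \left(-2 + 5\right)}{5} = -2 + \frac{\left(-1\right) 3}{5} = -2 + \frac{1}{5} \left(-3\right) = -2 - \frac{3}{5} = - \frac{13}{5} \approx -2.6$)
$F{\left(J \right)} = J^{3}$
$w{\left(d \right)} = 325$ ($w{\left(d \right)} = \left(-5\right)^{3} \left(- \frac{13}{5}\right) = \left(-125\right) \left(- \frac{13}{5}\right) = 325$)
$w{\left(R \right)} + 32632 = 325 + 32632 = 32957$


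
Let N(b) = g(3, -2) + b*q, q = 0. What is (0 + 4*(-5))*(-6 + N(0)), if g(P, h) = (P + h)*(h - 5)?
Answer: 260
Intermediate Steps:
g(P, h) = (-5 + h)*(P + h) (g(P, h) = (P + h)*(-5 + h) = (-5 + h)*(P + h))
N(b) = -7 (N(b) = ((-2)**2 - 5*3 - 5*(-2) + 3*(-2)) + b*0 = (4 - 15 + 10 - 6) + 0 = -7 + 0 = -7)
(0 + 4*(-5))*(-6 + N(0)) = (0 + 4*(-5))*(-6 - 7) = (0 - 20)*(-13) = -20*(-13) = 260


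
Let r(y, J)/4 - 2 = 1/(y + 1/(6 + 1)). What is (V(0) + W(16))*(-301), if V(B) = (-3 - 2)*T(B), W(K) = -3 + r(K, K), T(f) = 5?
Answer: 671832/113 ≈ 5945.4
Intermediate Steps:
r(y, J) = 8 + 4/(⅐ + y) (r(y, J) = 8 + 4/(y + 1/(6 + 1)) = 8 + 4/(y + 1/7) = 8 + 4/(y + ⅐) = 8 + 4/(⅐ + y))
W(K) = -3 + 4*(9 + 14*K)/(1 + 7*K)
V(B) = -25 (V(B) = (-3 - 2)*5 = -5*5 = -25)
(V(0) + W(16))*(-301) = (-25 + (33 + 35*16)/(1 + 7*16))*(-301) = (-25 + (33 + 560)/(1 + 112))*(-301) = (-25 + 593/113)*(-301) = -2232/113*(-301) = 671832/113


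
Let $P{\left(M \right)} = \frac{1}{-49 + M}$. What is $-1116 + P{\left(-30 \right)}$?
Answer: $- \frac{88165}{79} \approx -1116.0$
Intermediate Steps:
$-1116 + P{\left(-30 \right)} = -1116 + \frac{1}{-49 - 30} = -1116 + \frac{1}{-79} = -1116 - \frac{1}{79} = - \frac{88165}{79}$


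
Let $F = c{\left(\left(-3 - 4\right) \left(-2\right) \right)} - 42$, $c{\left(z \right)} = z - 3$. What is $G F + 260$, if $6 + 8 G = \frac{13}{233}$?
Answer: $\frac{527575}{1864} \approx 283.03$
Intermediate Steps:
$c{\left(z \right)} = -3 + z$
$G = - \frac{1385}{1864}$ ($G = - \frac{3}{4} + \frac{13 \cdot \frac{1}{233}}{8} = - \frac{3}{4} + \frac{1}{8} \cdot \frac{13}{233} = - \frac{3}{4} + \frac{13}{1864} = - \frac{1385}{1864} \approx -0.74303$)
$F = -31$ ($F = \left(-3 + \left(-3 - 4\right) \left(-2\right)\right) - 42 = \left(-3 - -14\right) - 42 = \left(-3 + 14\right) - 42 = 11 - 42 = -31$)
$G F + 260 = \left(- \frac{1385}{1864}\right) \left(-31\right) + 260 = \frac{42935}{1864} + 260 = \frac{527575}{1864}$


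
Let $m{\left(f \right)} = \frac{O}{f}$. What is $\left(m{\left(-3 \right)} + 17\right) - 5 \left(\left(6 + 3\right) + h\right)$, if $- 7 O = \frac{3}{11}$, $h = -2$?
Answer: $- \frac{1385}{77} \approx -17.987$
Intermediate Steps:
$O = - \frac{3}{77}$ ($O = - \frac{3 \cdot \frac{1}{11}}{7} = \left(- \frac{1}{7}\right) \frac{3}{11} = - \frac{3}{77} \approx -0.038961$)
$m{\left(f \right)} = - \frac{3}{77 f}$
$\left(m{\left(-3 \right)} + 17\right) - 5 \left(\left(6 + 3\right) + h\right) = \left(- \frac{3}{77 \left(-3\right)} + 17\right) - 5 \left(\left(6 + 3\right) - 2\right) = \left(\left(- \frac{3}{77}\right) \left(- \frac{1}{3}\right) + 17\right) - 5 \left(9 - 2\right) = \left(\frac{1}{77} + 17\right) - 35 = \frac{1310}{77} - 35 = - \frac{1385}{77}$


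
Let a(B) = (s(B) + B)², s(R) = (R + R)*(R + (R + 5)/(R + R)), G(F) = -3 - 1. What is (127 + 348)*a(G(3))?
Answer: 399475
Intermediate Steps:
G(F) = -4
s(R) = 2*R*(R + (5 + R)/(2*R)) (s(R) = (2*R)*(R + (5 + R)/((2*R))) = (2*R)*(R + (5 + R)*(1/(2*R))) = (2*R)*(R + (5 + R)/(2*R)) = 2*R*(R + (5 + R)/(2*R)))
a(B) = (5 + 2*B + 2*B²)² (a(B) = ((5 + B + 2*B²) + B)² = (5 + 2*B + 2*B²)²)
(127 + 348)*a(G(3)) = (127 + 348)*(5 + 2*(-4) + 2*(-4)²)² = 475*(5 - 8 + 2*16)² = 475*(5 - 8 + 32)² = 475*29² = 475*841 = 399475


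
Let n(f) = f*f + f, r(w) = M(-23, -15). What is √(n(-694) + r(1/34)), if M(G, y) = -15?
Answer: √480927 ≈ 693.49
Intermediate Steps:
r(w) = -15
n(f) = f + f² (n(f) = f² + f = f + f²)
√(n(-694) + r(1/34)) = √(-694*(1 - 694) - 15) = √(-694*(-693) - 15) = √(480942 - 15) = √480927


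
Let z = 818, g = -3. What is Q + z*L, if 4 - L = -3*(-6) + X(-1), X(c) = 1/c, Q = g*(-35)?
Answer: -10529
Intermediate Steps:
Q = 105 (Q = -3*(-35) = 105)
L = -13 (L = 4 - (-3*(-6) + 1/(-1)) = 4 - (18 - 1) = 4 - 1*17 = 4 - 17 = -13)
Q + z*L = 105 + 818*(-13) = 105 - 10634 = -10529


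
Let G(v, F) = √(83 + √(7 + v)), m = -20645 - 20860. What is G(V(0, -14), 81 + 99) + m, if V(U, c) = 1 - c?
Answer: -41505 + √(83 + √22) ≈ -41496.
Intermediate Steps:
m = -41505
G(V(0, -14), 81 + 99) + m = √(83 + √(7 + (1 - 1*(-14)))) - 41505 = √(83 + √(7 + (1 + 14))) - 41505 = √(83 + √(7 + 15)) - 41505 = √(83 + √22) - 41505 = -41505 + √(83 + √22)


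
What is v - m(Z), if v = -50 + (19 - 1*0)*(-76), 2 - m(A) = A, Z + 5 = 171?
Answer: -1330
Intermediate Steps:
Z = 166 (Z = -5 + 171 = 166)
m(A) = 2 - A
v = -1494 (v = -50 + (19 + 0)*(-76) = -50 + 19*(-76) = -50 - 1444 = -1494)
v - m(Z) = -1494 - (2 - 1*166) = -1494 - (2 - 166) = -1494 - 1*(-164) = -1494 + 164 = -1330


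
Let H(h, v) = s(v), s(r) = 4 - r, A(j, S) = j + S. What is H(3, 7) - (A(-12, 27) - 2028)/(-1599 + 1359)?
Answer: -911/80 ≈ -11.387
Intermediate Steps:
A(j, S) = S + j
H(h, v) = 4 - v
H(3, 7) - (A(-12, 27) - 2028)/(-1599 + 1359) = (4 - 1*7) - ((27 - 12) - 2028)/(-1599 + 1359) = (4 - 7) - (15 - 2028)/(-240) = -3 - (-2013)*(-1)/240 = -3 - 1*671/80 = -3 - 671/80 = -911/80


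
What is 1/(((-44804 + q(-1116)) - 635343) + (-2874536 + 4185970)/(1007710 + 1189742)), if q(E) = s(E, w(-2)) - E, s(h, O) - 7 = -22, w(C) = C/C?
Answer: -1098726/746084839679 ≈ -1.4727e-6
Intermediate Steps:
w(C) = 1
s(h, O) = -15 (s(h, O) = 7 - 22 = -15)
q(E) = -15 - E
1/(((-44804 + q(-1116)) - 635343) + (-2874536 + 4185970)/(1007710 + 1189742)) = 1/(((-44804 + (-15 - 1*(-1116))) - 635343) + (-2874536 + 4185970)/(1007710 + 1189742)) = 1/(((-44804 + (-15 + 1116)) - 635343) + 1311434/2197452) = 1/(((-44804 + 1101) - 635343) + 1311434*(1/2197452)) = 1/((-43703 - 635343) + 655717/1098726) = 1/(-679046 + 655717/1098726) = 1/(-746084839679/1098726) = -1098726/746084839679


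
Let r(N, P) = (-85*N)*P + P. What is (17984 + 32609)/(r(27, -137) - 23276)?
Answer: 50593/291002 ≈ 0.17386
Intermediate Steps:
r(N, P) = P - 85*N*P (r(N, P) = -85*N*P + P = P - 85*N*P)
(17984 + 32609)/(r(27, -137) - 23276) = (17984 + 32609)/(-137*(1 - 85*27) - 23276) = 50593/(-137*(1 - 2295) - 23276) = 50593/(-137*(-2294) - 23276) = 50593/(314278 - 23276) = 50593/291002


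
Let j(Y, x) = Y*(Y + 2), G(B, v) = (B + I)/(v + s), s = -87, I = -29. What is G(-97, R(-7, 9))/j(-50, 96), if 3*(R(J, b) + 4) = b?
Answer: 21/35200 ≈ 0.00059659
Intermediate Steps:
R(J, b) = -4 + b/3
G(B, v) = (-29 + B)/(-87 + v) (G(B, v) = (B - 29)/(v - 87) = (-29 + B)/(-87 + v))
j(Y, x) = Y*(2 + Y)
G(-97, R(-7, 9))/j(-50, 96) = ((-29 - 97)/(-87 + (-4 + (⅓)*9)))/((-50*(2 - 50))) = (-126/(-87 + (-4 + 3)))/((-50*(-48))) = (-126/(-87 - 1))/2400 = (-126/(-88))*(1/2400) = -1/88*(-126)*(1/2400) = (63/44)*(1/2400) = 21/35200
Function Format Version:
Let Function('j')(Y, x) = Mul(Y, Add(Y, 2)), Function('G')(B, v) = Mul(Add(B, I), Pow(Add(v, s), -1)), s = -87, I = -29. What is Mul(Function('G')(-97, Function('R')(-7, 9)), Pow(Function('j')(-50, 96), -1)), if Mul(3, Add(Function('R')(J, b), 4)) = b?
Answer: Rational(21, 35200) ≈ 0.00059659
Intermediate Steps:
Function('R')(J, b) = Add(-4, Mul(Rational(1, 3), b))
Function('G')(B, v) = Mul(Pow(Add(-87, v), -1), Add(-29, B)) (Function('G')(B, v) = Mul(Add(B, -29), Pow(Add(v, -87), -1)) = Mul(Add(-29, B), Pow(Add(-87, v), -1)) = Mul(Pow(Add(-87, v), -1), Add(-29, B)))
Function('j')(Y, x) = Mul(Y, Add(2, Y))
Mul(Function('G')(-97, Function('R')(-7, 9)), Pow(Function('j')(-50, 96), -1)) = Mul(Mul(Pow(Add(-87, Add(-4, Mul(Rational(1, 3), 9))), -1), Add(-29, -97)), Pow(Mul(-50, Add(2, -50)), -1)) = Mul(Mul(Pow(Add(-87, Add(-4, 3)), -1), -126), Pow(Mul(-50, -48), -1)) = Mul(Mul(Pow(Add(-87, -1), -1), -126), Pow(2400, -1)) = Mul(Mul(Pow(-88, -1), -126), Rational(1, 2400)) = Mul(Mul(Rational(-1, 88), -126), Rational(1, 2400)) = Mul(Rational(63, 44), Rational(1, 2400)) = Rational(21, 35200)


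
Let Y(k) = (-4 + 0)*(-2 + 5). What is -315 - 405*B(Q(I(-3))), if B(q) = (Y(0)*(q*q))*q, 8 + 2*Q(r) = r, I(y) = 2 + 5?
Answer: -1845/2 ≈ -922.50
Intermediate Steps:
I(y) = 7
Q(r) = -4 + r/2
Y(k) = -12 (Y(k) = -4*3 = -12)
B(q) = -12*q³ (B(q) = (-12*q*q)*q = (-12*q²)*q = -12*q³)
-315 - 405*B(Q(I(-3))) = -315 - (-4860)*(-4 + (½)*7)³ = -315 - (-4860)*(-4 + 7/2)³ = -315 - (-4860)*(-½)³ = -315 - (-4860)*(-1)/8 = -315 - 405*3/2 = -315 - 1215/2 = -1845/2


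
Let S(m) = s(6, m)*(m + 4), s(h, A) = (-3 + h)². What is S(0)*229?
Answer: 8244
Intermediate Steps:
S(m) = 36 + 9*m (S(m) = (-3 + 6)²*(m + 4) = 3²*(4 + m) = 9*(4 + m) = 36 + 9*m)
S(0)*229 = (36 + 9*0)*229 = (36 + 0)*229 = 36*229 = 8244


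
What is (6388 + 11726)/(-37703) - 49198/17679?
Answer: -2175149600/666551337 ≈ -3.2633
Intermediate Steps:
(6388 + 11726)/(-37703) - 49198/17679 = 18114*(-1/37703) - 49198*1/17679 = -18114/37703 - 49198/17679 = -2175149600/666551337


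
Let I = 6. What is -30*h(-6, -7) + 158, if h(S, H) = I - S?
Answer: -202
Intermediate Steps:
h(S, H) = 6 - S
-30*h(-6, -7) + 158 = -30*(6 - 1*(-6)) + 158 = -30*(6 + 6) + 158 = -30*12 + 158 = -360 + 158 = -202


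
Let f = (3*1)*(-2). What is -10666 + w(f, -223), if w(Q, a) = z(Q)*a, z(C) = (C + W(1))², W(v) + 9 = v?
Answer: -54374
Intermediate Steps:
W(v) = -9 + v
f = -6 (f = 3*(-2) = -6)
z(C) = (-8 + C)² (z(C) = (C + (-9 + 1))² = (C - 8)² = (-8 + C)²)
w(Q, a) = a*(-8 + Q)² (w(Q, a) = (-8 + Q)²*a = a*(-8 + Q)²)
-10666 + w(f, -223) = -10666 - 223*(-8 - 6)² = -10666 - 223*(-14)² = -10666 - 223*196 = -10666 - 43708 = -54374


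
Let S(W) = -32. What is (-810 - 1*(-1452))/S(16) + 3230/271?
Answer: -35311/4336 ≈ -8.1437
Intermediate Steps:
(-810 - 1*(-1452))/S(16) + 3230/271 = (-810 - 1*(-1452))/(-32) + 3230/271 = (-810 + 1452)*(-1/32) + 3230*(1/271) = 642*(-1/32) + 3230/271 = -321/16 + 3230/271 = -35311/4336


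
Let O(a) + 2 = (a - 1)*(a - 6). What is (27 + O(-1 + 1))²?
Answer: 961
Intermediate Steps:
O(a) = -2 + (-1 + a)*(-6 + a) (O(a) = -2 + (a - 1)*(a - 6) = -2 + (-1 + a)*(-6 + a))
(27 + O(-1 + 1))² = (27 + (4 + (-1 + 1)² - 7*(-1 + 1)))² = (27 + (4 + 0² - 7*0))² = (27 + (4 + 0 + 0))² = (27 + 4)² = 31² = 961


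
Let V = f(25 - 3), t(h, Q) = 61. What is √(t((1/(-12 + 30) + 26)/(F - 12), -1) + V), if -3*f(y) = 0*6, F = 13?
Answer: √61 ≈ 7.8102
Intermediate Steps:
f(y) = 0 (f(y) = -0*6 = -⅓*0 = 0)
V = 0
√(t((1/(-12 + 30) + 26)/(F - 12), -1) + V) = √(61 + 0) = √61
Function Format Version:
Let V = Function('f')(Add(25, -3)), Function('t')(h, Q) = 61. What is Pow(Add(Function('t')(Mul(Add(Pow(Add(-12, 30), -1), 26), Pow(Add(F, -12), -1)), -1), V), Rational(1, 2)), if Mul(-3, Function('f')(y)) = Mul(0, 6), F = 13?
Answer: Pow(61, Rational(1, 2)) ≈ 7.8102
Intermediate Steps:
Function('f')(y) = 0 (Function('f')(y) = Mul(Rational(-1, 3), Mul(0, 6)) = Mul(Rational(-1, 3), 0) = 0)
V = 0
Pow(Add(Function('t')(Mul(Add(Pow(Add(-12, 30), -1), 26), Pow(Add(F, -12), -1)), -1), V), Rational(1, 2)) = Pow(Add(61, 0), Rational(1, 2)) = Pow(61, Rational(1, 2))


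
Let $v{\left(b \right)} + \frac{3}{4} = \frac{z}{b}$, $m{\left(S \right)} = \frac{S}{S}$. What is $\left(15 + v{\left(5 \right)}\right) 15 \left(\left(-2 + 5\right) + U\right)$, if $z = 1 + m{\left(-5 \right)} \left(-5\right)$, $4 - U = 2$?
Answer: $\frac{4035}{4} \approx 1008.8$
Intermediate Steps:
$m{\left(S \right)} = 1$
$U = 2$ ($U = 4 - 2 = 2$)
$z = -4$ ($z = 1 + 1 \left(-5\right) = 1 - 5 = -4$)
$v{\left(b \right)} = - \frac{3}{4} - \frac{4}{b}$
$\left(15 + v{\left(5 \right)}\right) 15 \left(\left(-2 + 5\right) + U\right) = \left(15 - \left(\frac{3}{4} + \frac{4}{5}\right)\right) 15 \left(\left(-2 + 5\right) + 2\right) = \left(15 - \frac{31}{20}\right) 15 \left(3 + 2\right) = \left(15 - \frac{31}{20}\right) 15 \cdot 5 = \frac{269}{20} \cdot 15 \cdot 5 = \frac{807}{4} \cdot 5 = \frac{4035}{4}$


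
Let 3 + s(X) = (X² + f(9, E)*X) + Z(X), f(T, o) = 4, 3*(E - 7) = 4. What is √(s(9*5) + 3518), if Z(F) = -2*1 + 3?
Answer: √5721 ≈ 75.637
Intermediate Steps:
E = 25/3 (E = 7 + (⅓)*4 = 7 + 4/3 = 25/3 ≈ 8.3333)
Z(F) = 1 (Z(F) = -2 + 3 = 1)
s(X) = -2 + X² + 4*X (s(X) = -3 + ((X² + 4*X) + 1) = -3 + (1 + X² + 4*X) = -2 + X² + 4*X)
√(s(9*5) + 3518) = √((-2 + (9*5)² + 4*(9*5)) + 3518) = √((-2 + 45² + 4*45) + 3518) = √((-2 + 2025 + 180) + 3518) = √(2203 + 3518) = √5721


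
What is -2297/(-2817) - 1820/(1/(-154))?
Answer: 789551057/2817 ≈ 2.8028e+5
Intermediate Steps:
-2297/(-2817) - 1820/(1/(-154)) = -2297*(-1/2817) - 1820/(-1/154) = 2297/2817 - 1820*(-154) = 2297/2817 + 280280 = 789551057/2817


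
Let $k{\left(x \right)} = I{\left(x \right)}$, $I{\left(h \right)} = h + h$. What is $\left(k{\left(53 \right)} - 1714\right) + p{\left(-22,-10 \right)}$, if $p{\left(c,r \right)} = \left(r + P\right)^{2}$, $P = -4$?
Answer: $-1412$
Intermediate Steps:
$I{\left(h \right)} = 2 h$
$p{\left(c,r \right)} = \left(-4 + r\right)^{2}$ ($p{\left(c,r \right)} = \left(r - 4\right)^{2} = \left(-4 + r\right)^{2}$)
$k{\left(x \right)} = 2 x$
$\left(k{\left(53 \right)} - 1714\right) + p{\left(-22,-10 \right)} = \left(2 \cdot 53 - 1714\right) + \left(-4 - 10\right)^{2} = \left(106 - 1714\right) + \left(-14\right)^{2} = -1608 + 196 = -1412$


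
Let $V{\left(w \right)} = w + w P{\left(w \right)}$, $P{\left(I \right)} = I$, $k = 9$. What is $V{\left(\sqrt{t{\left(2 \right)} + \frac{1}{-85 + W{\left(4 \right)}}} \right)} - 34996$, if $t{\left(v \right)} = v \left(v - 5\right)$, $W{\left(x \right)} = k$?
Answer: $- \frac{2660153}{76} + \frac{i \sqrt{8683}}{38} \approx -35002.0 + 2.4522 i$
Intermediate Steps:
$W{\left(x \right)} = 9$
$t{\left(v \right)} = v \left(-5 + v\right)$
$V{\left(w \right)} = w + w^{2}$ ($V{\left(w \right)} = w + w w = w + w^{2}$)
$V{\left(\sqrt{t{\left(2 \right)} + \frac{1}{-85 + W{\left(4 \right)}}} \right)} - 34996 = \sqrt{2 \left(-5 + 2\right) + \frac{1}{-85 + 9}} \left(1 + \sqrt{2 \left(-5 + 2\right) + \frac{1}{-85 + 9}}\right) - 34996 = \sqrt{2 \left(-3\right) + \frac{1}{-76}} \left(1 + \sqrt{2 \left(-3\right) + \frac{1}{-76}}\right) - 34996 = \sqrt{-6 - \frac{1}{76}} \left(1 + \sqrt{-6 - \frac{1}{76}}\right) - 34996 = \sqrt{- \frac{457}{76}} \left(1 + \sqrt{- \frac{457}{76}}\right) - 34996 = \frac{i \sqrt{8683}}{38} \left(1 + \frac{i \sqrt{8683}}{38}\right) - 34996 = \frac{i \sqrt{8683} \left(1 + \frac{i \sqrt{8683}}{38}\right)}{38} - 34996 = -34996 + \frac{i \sqrt{8683} \left(1 + \frac{i \sqrt{8683}}{38}\right)}{38}$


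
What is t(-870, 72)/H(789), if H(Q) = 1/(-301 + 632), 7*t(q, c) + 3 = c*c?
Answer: 1714911/7 ≈ 2.4499e+5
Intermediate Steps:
t(q, c) = -3/7 + c²/7 (t(q, c) = -3/7 + (c*c)/7 = -3/7 + c²/7)
H(Q) = 1/331
t(-870, 72)/H(789) = (-3/7 + (⅐)*72²)/(1/331) = (-3/7 + (⅐)*5184)*331 = (-3/7 + 5184/7)*331 = (5181/7)*331 = 1714911/7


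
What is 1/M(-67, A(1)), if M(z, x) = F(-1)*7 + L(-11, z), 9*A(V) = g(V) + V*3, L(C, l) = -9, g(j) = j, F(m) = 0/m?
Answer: -⅑ ≈ -0.11111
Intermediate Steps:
F(m) = 0
A(V) = 4*V/9 (A(V) = (V + V*3)/9 = (V + 3*V)/9 = (4*V)/9 = 4*V/9)
M(z, x) = -9 (M(z, x) = 0*7 - 9 = 0 - 9 = -9)
1/M(-67, A(1)) = 1/(-9) = -⅑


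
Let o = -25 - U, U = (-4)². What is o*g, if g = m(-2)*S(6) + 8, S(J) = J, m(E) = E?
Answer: 164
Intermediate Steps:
U = 16
o = -41 (o = -25 - 1*16 = -25 - 16 = -41)
g = -4 (g = -2*6 + 8 = -12 + 8 = -4)
o*g = -41*(-4) = 164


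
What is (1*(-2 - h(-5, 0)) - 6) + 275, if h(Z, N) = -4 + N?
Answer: 271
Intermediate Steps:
(1*(-2 - h(-5, 0)) - 6) + 275 = (1*(-2 - (-4 + 0)) - 6) + 275 = (1*(-2 - 1*(-4)) - 6) + 275 = (1*(-2 + 4) - 6) + 275 = (1*2 - 6) + 275 = (2 - 6) + 275 = -4 + 275 = 271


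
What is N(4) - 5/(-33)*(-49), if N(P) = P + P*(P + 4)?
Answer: 943/33 ≈ 28.576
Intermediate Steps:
N(P) = P + P*(4 + P)
N(4) - 5/(-33)*(-49) = 4*(5 + 4) - 5/(-33)*(-49) = 4*9 - 5*(-1/33)*(-49) = 36 + (5/33)*(-49) = 36 - 245/33 = 943/33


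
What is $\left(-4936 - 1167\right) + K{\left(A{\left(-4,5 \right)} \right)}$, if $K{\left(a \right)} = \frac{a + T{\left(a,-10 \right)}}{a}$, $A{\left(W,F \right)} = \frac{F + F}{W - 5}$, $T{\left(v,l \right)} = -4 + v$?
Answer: $- \frac{30487}{5} \approx -6097.4$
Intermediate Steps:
$A{\left(W,F \right)} = \frac{2 F}{-5 + W}$
$K{\left(a \right)} = \frac{-4 + 2 a}{a}$ ($K{\left(a \right)} = \frac{a + \left(-4 + a\right)}{a} = \frac{-4 + 2 a}{a}$)
$\left(-4936 - 1167\right) + K{\left(A{\left(-4,5 \right)} \right)} = \left(-4936 - 1167\right) - \left(-2 + \frac{4}{2 \cdot 5 \frac{1}{-5 - 4}}\right) = \left(-4936 - 1167\right) - \left(-2 + \frac{4}{2 \cdot 5 \frac{1}{-9}}\right) = -6103 - \left(-2 + \frac{4}{2 \cdot 5 \left(- \frac{1}{9}\right)}\right) = -6103 - \left(-2 + \frac{4}{- \frac{10}{9}}\right) = -6103 + \left(2 - - \frac{18}{5}\right) = -6103 + \left(2 + \frac{18}{5}\right) = -6103 + \frac{28}{5} = - \frac{30487}{5}$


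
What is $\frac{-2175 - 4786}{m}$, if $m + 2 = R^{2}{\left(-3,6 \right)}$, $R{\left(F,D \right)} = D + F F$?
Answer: $- \frac{6961}{223} \approx -31.215$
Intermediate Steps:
$R{\left(F,D \right)} = D + F^{2}$
$m = 223$ ($m = -2 + \left(6 + \left(-3\right)^{2}\right)^{2} = -2 + \left(6 + 9\right)^{2} = -2 + 15^{2} = -2 + 225 = 223$)
$\frac{-2175 - 4786}{m} = \frac{-2175 - 4786}{223} = \left(-2175 - 4786\right) \frac{1}{223} = \left(-6961\right) \frac{1}{223} = - \frac{6961}{223}$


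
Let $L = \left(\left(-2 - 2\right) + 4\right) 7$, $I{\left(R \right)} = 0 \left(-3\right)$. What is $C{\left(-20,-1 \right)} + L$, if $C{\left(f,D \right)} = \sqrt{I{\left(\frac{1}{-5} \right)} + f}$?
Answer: $2 i \sqrt{5} \approx 4.4721 i$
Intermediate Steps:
$I{\left(R \right)} = 0$
$C{\left(f,D \right)} = \sqrt{f}$ ($C{\left(f,D \right)} = \sqrt{0 + f} = \sqrt{f}$)
$L = 0$ ($L = \left(-4 + 4\right) 7 = 0 \cdot 7 = 0$)
$C{\left(-20,-1 \right)} + L = \sqrt{-20} + 0 = 2 i \sqrt{5} + 0 = 2 i \sqrt{5}$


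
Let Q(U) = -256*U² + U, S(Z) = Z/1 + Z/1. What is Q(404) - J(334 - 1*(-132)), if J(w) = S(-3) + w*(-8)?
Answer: -41779158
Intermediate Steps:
S(Z) = 2*Z (S(Z) = Z*1 + Z*1 = Z + Z = 2*Z)
Q(U) = U - 256*U²
J(w) = -6 - 8*w (J(w) = 2*(-3) + w*(-8) = -6 - 8*w)
Q(404) - J(334 - 1*(-132)) = 404*(1 - 256*404) - (-6 - 8*(334 - 1*(-132))) = 404*(1 - 103424) - (-6 - 8*(334 + 132)) = 404*(-103423) - (-6 - 8*466) = -41782892 - (-6 - 3728) = -41782892 - 1*(-3734) = -41782892 + 3734 = -41779158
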